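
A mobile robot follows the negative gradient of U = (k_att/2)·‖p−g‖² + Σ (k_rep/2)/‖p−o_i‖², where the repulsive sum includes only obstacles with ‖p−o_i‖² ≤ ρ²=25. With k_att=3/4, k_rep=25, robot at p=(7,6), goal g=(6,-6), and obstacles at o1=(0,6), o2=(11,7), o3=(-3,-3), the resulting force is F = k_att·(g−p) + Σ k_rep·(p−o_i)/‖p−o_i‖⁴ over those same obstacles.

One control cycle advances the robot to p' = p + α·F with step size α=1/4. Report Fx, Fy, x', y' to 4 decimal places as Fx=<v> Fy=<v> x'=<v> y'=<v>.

Fx=-1.0960 Fy=-9.0865 x'=6.7260 y'=3.7284

F_att = 3/4·(g−p) = 3/4·(-1,-12) = (-0.7500,-9.0000)
o1: d²=49 > ρ²=25 → inactive
o2: d²=17 ≤ ρ²=25; F_rep = 25·(-4,-1)/17² = (-0.3460,-0.0865)
o3: d²=181 > ρ²=25 → inactive
F = F_att + ΣF_rep = (-1.0960,-9.0865)
p' = p + 1/4·F = (6.7260,3.7284)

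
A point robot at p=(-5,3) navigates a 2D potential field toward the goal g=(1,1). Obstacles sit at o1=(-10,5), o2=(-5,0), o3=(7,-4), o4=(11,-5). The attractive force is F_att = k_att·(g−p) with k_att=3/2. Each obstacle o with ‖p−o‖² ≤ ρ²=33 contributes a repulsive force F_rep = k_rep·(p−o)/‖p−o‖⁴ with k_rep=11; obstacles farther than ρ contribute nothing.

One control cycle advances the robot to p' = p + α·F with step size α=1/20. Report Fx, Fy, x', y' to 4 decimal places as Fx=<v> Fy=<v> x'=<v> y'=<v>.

Fx=9.0654 Fy=-2.6188 x'=-4.5467 y'=2.8691

F_att = 3/2·(g−p) = 3/2·(6,-2) = (9.0000,-3.0000)
o1: d²=29 ≤ ρ²=33; F_rep = 11·(5,-2)/29² = (0.0654,-0.0262)
o2: d²=9 ≤ ρ²=33; F_rep = 11·(0,3)/9² = (0.0000,0.4074)
o3: d²=193 > ρ²=33 → inactive
o4: d²=320 > ρ²=33 → inactive
F = F_att + ΣF_rep = (9.0654,-2.6188)
p' = p + 1/20·F = (-4.5467,2.8691)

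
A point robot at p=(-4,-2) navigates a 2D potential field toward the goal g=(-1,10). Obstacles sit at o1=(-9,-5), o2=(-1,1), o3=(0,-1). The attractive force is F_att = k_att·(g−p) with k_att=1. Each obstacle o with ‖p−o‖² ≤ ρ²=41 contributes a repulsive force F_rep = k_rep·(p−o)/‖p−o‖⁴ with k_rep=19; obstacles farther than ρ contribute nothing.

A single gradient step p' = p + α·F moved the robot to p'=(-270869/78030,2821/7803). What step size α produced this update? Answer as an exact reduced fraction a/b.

α = 1/5

F_att = 1·(g−p) = 1·(3,12) = (3.0000,12.0000)
o1: d²=34 ≤ ρ²=41; F_rep = 19·(5,3)/34² = (0.0822,0.0493)
o2: d²=18 ≤ ρ²=41; F_rep = 19·(-3,-3)/18² = (-0.1759,-0.1759)
o3: d²=17 ≤ ρ²=41; F_rep = 19·(-4,-1)/17² = (-0.2630,-0.0657)
F = F_att + ΣF_rep = (2.6433,11.8076)
Δp = p'−p = (0.5287,2.3615); α = Δx/Fx = (41251/78030) / (41251/15606) = 1/5
check: Δy/Fy = (18427/7803) / (92135/7803) = 1/5 ✓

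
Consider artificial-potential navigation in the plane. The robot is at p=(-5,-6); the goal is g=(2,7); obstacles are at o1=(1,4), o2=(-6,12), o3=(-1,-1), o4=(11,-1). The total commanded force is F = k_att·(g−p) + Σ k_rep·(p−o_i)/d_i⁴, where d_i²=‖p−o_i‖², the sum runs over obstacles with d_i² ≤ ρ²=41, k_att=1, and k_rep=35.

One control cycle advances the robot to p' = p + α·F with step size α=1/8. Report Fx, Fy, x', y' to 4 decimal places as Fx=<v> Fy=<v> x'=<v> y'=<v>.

F_att = 1·(g−p) = 1·(7,13) = (7.0000,13.0000)
o1: d²=136 > ρ²=41 → inactive
o2: d²=325 > ρ²=41 → inactive
o3: d²=41 ≤ ρ²=41; F_rep = 35·(-4,-5)/41² = (-0.0833,-0.1041)
o4: d²=281 > ρ²=41 → inactive
F = F_att + ΣF_rep = (6.9167,12.8959)
p' = p + 1/8·F = (-4.1354,-4.3880)

Fx=6.9167 Fy=12.8959 x'=-4.1354 y'=-4.3880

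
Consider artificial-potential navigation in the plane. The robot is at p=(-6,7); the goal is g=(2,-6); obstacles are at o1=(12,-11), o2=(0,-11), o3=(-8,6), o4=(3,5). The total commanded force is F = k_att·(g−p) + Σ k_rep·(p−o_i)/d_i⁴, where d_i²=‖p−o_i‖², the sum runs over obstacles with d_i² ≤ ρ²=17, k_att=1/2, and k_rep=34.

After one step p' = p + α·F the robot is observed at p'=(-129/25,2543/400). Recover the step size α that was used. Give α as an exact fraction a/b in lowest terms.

α = 1/8

F_att = 1/2·(g−p) = 1/2·(8,-13) = (4.0000,-6.5000)
o1: d²=648 > ρ²=17 → inactive
o2: d²=360 > ρ²=17 → inactive
o3: d²=5 ≤ ρ²=17; F_rep = 34·(2,1)/5² = (2.7200,1.3600)
o4: d²=85 > ρ²=17 → inactive
F = F_att + ΣF_rep = (6.7200,-5.1400)
Δp = p'−p = (0.8400,-0.6425); α = Δx/Fx = (21/25) / (168/25) = 1/8
check: Δy/Fy = (-257/400) / (-257/50) = 1/8 ✓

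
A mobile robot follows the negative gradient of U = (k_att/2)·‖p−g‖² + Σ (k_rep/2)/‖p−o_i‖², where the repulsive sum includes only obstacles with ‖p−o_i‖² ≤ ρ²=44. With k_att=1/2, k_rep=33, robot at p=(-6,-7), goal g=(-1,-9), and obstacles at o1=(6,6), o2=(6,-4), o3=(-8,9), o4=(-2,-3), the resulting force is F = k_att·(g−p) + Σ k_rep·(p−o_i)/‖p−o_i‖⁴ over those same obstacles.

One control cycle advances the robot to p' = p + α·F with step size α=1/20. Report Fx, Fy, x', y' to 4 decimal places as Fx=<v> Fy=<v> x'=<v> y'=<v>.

Fx=2.3711 Fy=-1.1289 x'=-5.8814 y'=-7.0564

F_att = 1/2·(g−p) = 1/2·(5,-2) = (2.5000,-1.0000)
o1: d²=313 > ρ²=44 → inactive
o2: d²=153 > ρ²=44 → inactive
o3: d²=260 > ρ²=44 → inactive
o4: d²=32 ≤ ρ²=44; F_rep = 33·(-4,-4)/32² = (-0.1289,-0.1289)
F = F_att + ΣF_rep = (2.3711,-1.1289)
p' = p + 1/20·F = (-5.8814,-7.0564)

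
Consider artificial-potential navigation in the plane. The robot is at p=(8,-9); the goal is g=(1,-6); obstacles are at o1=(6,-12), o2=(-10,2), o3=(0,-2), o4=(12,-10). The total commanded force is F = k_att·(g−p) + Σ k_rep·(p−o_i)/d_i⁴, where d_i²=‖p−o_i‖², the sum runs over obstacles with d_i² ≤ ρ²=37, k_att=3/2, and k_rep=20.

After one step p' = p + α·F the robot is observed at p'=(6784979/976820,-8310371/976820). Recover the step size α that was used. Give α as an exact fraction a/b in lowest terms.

F_att = 3/2·(g−p) = 3/2·(-7,3) = (-10.5000,4.5000)
o1: d²=13 ≤ ρ²=37; F_rep = 20·(2,3)/13² = (0.2367,0.3550)
o2: d²=445 > ρ²=37 → inactive
o3: d²=113 > ρ²=37 → inactive
o4: d²=17 ≤ ρ²=37; F_rep = 20·(-4,1)/17² = (-0.2768,0.0692)
F = F_att + ΣF_rep = (-10.5401,4.9242)
Δp = p'−p = (-1.0540,0.4924); α = Δx/Fx = (-1029581/976820) / (-1029581/97682) = 1/10
check: Δy/Fy = (481009/976820) / (481009/97682) = 1/10 ✓

α = 1/10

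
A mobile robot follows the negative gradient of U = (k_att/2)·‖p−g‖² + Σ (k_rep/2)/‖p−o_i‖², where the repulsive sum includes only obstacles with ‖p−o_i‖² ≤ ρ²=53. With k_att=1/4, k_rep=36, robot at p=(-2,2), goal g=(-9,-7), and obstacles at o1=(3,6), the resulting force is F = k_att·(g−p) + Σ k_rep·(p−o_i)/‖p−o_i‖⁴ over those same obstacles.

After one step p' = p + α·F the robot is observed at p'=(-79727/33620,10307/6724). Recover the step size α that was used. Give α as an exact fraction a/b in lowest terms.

α = 1/5

F_att = 1/4·(g−p) = 1/4·(-7,-9) = (-1.7500,-2.2500)
o1: d²=41 ≤ ρ²=53; F_rep = 36·(-5,-4)/41² = (-0.1071,-0.0857)
F = F_att + ΣF_rep = (-1.8571,-2.3357)
Δp = p'−p = (-0.3714,-0.4671); α = Δx/Fx = (-12487/33620) / (-12487/6724) = 1/5
check: Δy/Fy = (-3141/6724) / (-15705/6724) = 1/5 ✓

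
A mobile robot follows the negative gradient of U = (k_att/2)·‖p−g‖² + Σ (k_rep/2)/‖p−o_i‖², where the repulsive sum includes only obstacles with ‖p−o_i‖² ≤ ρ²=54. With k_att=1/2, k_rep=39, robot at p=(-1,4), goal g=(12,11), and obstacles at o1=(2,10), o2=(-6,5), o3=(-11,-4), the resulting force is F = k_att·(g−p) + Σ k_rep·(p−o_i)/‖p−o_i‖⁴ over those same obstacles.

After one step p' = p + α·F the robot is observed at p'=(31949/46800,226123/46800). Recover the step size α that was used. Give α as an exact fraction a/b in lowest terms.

α = 1/4

F_att = 1/2·(g−p) = 1/2·(13,7) = (6.5000,3.5000)
o1: d²=45 ≤ ρ²=54; F_rep = 39·(-3,-6)/45² = (-0.0578,-0.1156)
o2: d²=26 ≤ ρ²=54; F_rep = 39·(5,-1)/26² = (0.2885,-0.0577)
o3: d²=164 > ρ²=54 → inactive
F = F_att + ΣF_rep = (6.7307,3.3268)
Δp = p'−p = (1.6827,0.8317); α = Δx/Fx = (78749/46800) / (78749/11700) = 1/4
check: Δy/Fy = (38923/46800) / (38923/11700) = 1/4 ✓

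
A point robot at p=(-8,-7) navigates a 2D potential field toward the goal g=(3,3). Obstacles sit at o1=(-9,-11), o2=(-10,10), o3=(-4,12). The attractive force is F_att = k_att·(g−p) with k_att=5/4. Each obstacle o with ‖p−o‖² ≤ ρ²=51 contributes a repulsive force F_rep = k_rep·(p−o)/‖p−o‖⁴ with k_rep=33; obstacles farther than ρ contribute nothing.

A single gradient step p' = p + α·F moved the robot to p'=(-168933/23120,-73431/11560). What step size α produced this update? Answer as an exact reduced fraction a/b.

F_att = 5/4·(g−p) = 5/4·(11,10) = (13.7500,12.5000)
o1: d²=17 ≤ ρ²=51; F_rep = 33·(1,4)/17² = (0.1142,0.4567)
o2: d²=293 > ρ²=51 → inactive
o3: d²=377 > ρ²=51 → inactive
F = F_att + ΣF_rep = (13.8642,12.9567)
Δp = p'−p = (0.6932,0.6478); α = Δx/Fx = (16027/23120) / (16027/1156) = 1/20
check: Δy/Fy = (7489/11560) / (7489/578) = 1/20 ✓

α = 1/20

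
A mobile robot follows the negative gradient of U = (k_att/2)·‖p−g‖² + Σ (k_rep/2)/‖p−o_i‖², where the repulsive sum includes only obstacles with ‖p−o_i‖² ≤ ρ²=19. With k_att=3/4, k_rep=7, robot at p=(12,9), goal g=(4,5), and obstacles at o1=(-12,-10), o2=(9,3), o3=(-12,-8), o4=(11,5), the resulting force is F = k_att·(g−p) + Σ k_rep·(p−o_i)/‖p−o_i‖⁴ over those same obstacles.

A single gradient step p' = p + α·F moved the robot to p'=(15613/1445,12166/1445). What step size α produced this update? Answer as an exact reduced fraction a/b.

α = 1/5

F_att = 3/4·(g−p) = 3/4·(-8,-4) = (-6.0000,-3.0000)
o1: d²=937 > ρ²=19 → inactive
o2: d²=45 > ρ²=19 → inactive
o3: d²=865 > ρ²=19 → inactive
o4: d²=17 ≤ ρ²=19; F_rep = 7·(1,4)/17² = (0.0242,0.0969)
F = F_att + ΣF_rep = (-5.9758,-2.9031)
Δp = p'−p = (-1.1952,-0.5806); α = Δx/Fx = (-1727/1445) / (-1727/289) = 1/5
check: Δy/Fy = (-839/1445) / (-839/289) = 1/5 ✓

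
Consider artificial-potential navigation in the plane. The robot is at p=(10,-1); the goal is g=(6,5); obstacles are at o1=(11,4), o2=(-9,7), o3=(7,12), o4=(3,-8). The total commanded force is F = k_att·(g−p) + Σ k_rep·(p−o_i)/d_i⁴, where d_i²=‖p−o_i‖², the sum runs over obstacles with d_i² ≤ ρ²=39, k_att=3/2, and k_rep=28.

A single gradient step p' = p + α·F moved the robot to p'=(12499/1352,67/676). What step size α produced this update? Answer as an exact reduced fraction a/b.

F_att = 3/2·(g−p) = 3/2·(-4,6) = (-6.0000,9.0000)
o1: d²=26 ≤ ρ²=39; F_rep = 28·(-1,-5)/26² = (-0.0414,-0.2071)
o2: d²=425 > ρ²=39 → inactive
o3: d²=178 > ρ²=39 → inactive
o4: d²=98 > ρ²=39 → inactive
F = F_att + ΣF_rep = (-6.0414,8.7929)
Δp = p'−p = (-0.7552,1.0991); α = Δx/Fx = (-1021/1352) / (-1021/169) = 1/8
check: Δy/Fy = (743/676) / (1486/169) = 1/8 ✓

α = 1/8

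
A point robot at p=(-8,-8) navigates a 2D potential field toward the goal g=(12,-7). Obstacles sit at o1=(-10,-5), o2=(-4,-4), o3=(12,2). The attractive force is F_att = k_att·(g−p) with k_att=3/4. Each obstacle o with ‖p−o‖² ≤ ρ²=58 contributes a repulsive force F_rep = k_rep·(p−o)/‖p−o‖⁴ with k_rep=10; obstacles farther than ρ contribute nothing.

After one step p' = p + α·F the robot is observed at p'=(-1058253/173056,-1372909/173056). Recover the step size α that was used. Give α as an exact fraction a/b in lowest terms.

α = 1/8

F_att = 3/4·(g−p) = 3/4·(20,1) = (15.0000,0.7500)
o1: d²=13 ≤ ρ²=58; F_rep = 10·(2,-3)/13² = (0.1183,-0.1775)
o2: d²=32 ≤ ρ²=58; F_rep = 10·(-4,-4)/32² = (-0.0391,-0.0391)
o3: d²=500 > ρ²=58 → inactive
F = F_att + ΣF_rep = (15.0793,0.5334)
Δp = p'−p = (1.8849,0.0667); α = Δx/Fx = (326195/173056) / (326195/21632) = 1/8
check: Δy/Fy = (11539/173056) / (11539/21632) = 1/8 ✓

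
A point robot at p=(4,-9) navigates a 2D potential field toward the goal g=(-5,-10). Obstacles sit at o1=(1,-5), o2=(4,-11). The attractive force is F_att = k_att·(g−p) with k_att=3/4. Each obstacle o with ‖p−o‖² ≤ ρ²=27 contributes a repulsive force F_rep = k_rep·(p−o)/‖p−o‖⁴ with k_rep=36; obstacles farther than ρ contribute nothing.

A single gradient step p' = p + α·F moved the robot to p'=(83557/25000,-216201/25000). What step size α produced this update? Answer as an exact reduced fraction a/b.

F_att = 3/4·(g−p) = 3/4·(-9,-1) = (-6.7500,-0.7500)
o1: d²=25 ≤ ρ²=27; F_rep = 36·(3,-4)/25² = (0.1728,-0.2304)
o2: d²=4 ≤ ρ²=27; F_rep = 36·(0,2)/4² = (0.0000,4.5000)
F = F_att + ΣF_rep = (-6.5772,3.5196)
Δp = p'−p = (-0.6577,0.3520); α = Δx/Fx = (-16443/25000) / (-16443/2500) = 1/10
check: Δy/Fy = (8799/25000) / (8799/2500) = 1/10 ✓

α = 1/10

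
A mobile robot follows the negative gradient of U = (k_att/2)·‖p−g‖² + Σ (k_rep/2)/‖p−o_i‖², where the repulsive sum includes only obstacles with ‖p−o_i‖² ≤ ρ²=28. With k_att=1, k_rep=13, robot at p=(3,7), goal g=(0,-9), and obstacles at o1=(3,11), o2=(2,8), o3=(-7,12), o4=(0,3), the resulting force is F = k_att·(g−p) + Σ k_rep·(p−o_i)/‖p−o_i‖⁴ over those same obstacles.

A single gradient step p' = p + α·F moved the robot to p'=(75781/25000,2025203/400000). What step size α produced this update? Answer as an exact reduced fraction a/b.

α = 1/10

F_att = 1·(g−p) = 1·(-3,-16) = (-3.0000,-16.0000)
o1: d²=16 ≤ ρ²=28; F_rep = 13·(0,-4)/16² = (0.0000,-0.2031)
o2: d²=2 ≤ ρ²=28; F_rep = 13·(1,-1)/2² = (3.2500,-3.2500)
o3: d²=125 > ρ²=28 → inactive
o4: d²=25 ≤ ρ²=28; F_rep = 13·(3,4)/25² = (0.0624,0.0832)
F = F_att + ΣF_rep = (0.3124,-19.3699)
Δp = p'−p = (0.0312,-1.9370); α = Δx/Fx = (781/25000) / (781/2500) = 1/10
check: Δy/Fy = (-774797/400000) / (-774797/40000) = 1/10 ✓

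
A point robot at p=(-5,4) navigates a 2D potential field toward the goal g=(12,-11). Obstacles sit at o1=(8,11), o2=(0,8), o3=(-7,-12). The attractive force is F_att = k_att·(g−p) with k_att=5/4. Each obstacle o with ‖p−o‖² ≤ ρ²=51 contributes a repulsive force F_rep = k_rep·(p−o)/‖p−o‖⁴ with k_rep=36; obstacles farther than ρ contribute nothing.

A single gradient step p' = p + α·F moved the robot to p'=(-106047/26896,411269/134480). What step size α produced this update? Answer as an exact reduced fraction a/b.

α = 1/20

F_att = 5/4·(g−p) = 5/4·(17,-15) = (21.2500,-18.7500)
o1: d²=218 > ρ²=51 → inactive
o2: d²=41 ≤ ρ²=51; F_rep = 36·(-5,-4)/41² = (-0.1071,-0.0857)
o3: d²=260 > ρ²=51 → inactive
F = F_att + ΣF_rep = (21.1429,-18.8357)
Δp = p'−p = (1.0571,-0.9418); α = Δx/Fx = (28433/26896) / (142165/6724) = 1/20
check: Δy/Fy = (-126651/134480) / (-126651/6724) = 1/20 ✓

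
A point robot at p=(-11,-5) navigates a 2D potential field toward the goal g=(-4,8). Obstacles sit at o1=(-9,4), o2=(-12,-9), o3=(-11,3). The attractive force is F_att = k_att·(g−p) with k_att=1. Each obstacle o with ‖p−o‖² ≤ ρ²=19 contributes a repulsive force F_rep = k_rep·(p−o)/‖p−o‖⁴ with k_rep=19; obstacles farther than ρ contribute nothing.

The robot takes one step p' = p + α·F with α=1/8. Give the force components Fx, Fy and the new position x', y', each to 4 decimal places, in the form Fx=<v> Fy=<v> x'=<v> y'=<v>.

Fx=7.0657 Fy=13.2630 x'=-10.1168 y'=-3.3421

F_att = 1·(g−p) = 1·(7,13) = (7.0000,13.0000)
o1: d²=85 > ρ²=19 → inactive
o2: d²=17 ≤ ρ²=19; F_rep = 19·(1,4)/17² = (0.0657,0.2630)
o3: d²=64 > ρ²=19 → inactive
F = F_att + ΣF_rep = (7.0657,13.2630)
p' = p + 1/8·F = (-10.1168,-3.3421)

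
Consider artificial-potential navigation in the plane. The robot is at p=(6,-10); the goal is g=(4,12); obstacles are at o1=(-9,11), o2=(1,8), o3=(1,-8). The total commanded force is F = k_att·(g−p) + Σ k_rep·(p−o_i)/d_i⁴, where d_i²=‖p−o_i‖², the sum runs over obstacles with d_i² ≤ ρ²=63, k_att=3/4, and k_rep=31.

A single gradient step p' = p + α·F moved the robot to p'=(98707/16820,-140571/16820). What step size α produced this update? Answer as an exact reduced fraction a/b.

F_att = 3/4·(g−p) = 3/4·(-2,22) = (-1.5000,16.5000)
o1: d²=666 > ρ²=63 → inactive
o2: d²=349 > ρ²=63 → inactive
o3: d²=29 ≤ ρ²=63; F_rep = 31·(5,-2)/29² = (0.1843,-0.0737)
F = F_att + ΣF_rep = (-1.3157,16.4263)
Δp = p'−p = (-0.1316,1.6426); α = Δx/Fx = (-2213/16820) / (-2213/1682) = 1/10
check: Δy/Fy = (27629/16820) / (27629/1682) = 1/10 ✓

α = 1/10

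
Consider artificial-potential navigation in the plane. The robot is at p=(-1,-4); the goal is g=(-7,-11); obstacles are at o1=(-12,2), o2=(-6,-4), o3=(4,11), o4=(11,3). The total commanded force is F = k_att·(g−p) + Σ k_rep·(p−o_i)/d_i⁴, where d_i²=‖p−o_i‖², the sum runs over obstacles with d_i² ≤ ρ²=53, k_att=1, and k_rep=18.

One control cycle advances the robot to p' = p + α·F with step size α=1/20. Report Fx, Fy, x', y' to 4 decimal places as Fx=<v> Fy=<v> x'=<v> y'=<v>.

Fx=-5.8560 Fy=-7.0000 x'=-1.2928 y'=-4.3500

F_att = 1·(g−p) = 1·(-6,-7) = (-6.0000,-7.0000)
o1: d²=157 > ρ²=53 → inactive
o2: d²=25 ≤ ρ²=53; F_rep = 18·(5,0)/25² = (0.1440,0.0000)
o3: d²=250 > ρ²=53 → inactive
o4: d²=193 > ρ²=53 → inactive
F = F_att + ΣF_rep = (-5.8560,-7.0000)
p' = p + 1/20·F = (-1.2928,-4.3500)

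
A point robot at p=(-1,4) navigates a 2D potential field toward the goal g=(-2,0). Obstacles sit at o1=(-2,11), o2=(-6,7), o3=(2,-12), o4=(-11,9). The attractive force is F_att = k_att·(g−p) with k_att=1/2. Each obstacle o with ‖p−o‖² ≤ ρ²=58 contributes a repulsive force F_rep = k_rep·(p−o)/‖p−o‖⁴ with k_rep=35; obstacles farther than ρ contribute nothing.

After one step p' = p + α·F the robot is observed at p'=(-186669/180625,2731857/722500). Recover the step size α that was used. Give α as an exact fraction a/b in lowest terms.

α = 1/10

F_att = 1/2·(g−p) = 1/2·(-1,-4) = (-0.5000,-2.0000)
o1: d²=50 ≤ ρ²=58; F_rep = 35·(1,-7)/50² = (0.0140,-0.0980)
o2: d²=34 ≤ ρ²=58; F_rep = 35·(5,-3)/34² = (0.1514,-0.0908)
o3: d²=265 > ρ²=58 → inactive
o4: d²=125 > ρ²=58 → inactive
F = F_att + ΣF_rep = (-0.3346,-2.1888)
Δp = p'−p = (-0.0335,-0.2189); α = Δx/Fx = (-6044/180625) / (-12088/36125) = 1/10
check: Δy/Fy = (-158143/722500) / (-158143/72250) = 1/10 ✓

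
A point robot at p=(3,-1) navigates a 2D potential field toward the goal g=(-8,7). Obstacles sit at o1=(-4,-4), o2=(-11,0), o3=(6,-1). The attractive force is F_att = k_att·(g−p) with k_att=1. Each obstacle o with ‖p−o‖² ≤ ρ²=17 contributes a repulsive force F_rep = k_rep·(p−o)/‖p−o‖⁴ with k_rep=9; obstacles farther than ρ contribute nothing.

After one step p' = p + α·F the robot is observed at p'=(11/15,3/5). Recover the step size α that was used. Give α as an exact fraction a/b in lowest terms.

F_att = 1·(g−p) = 1·(-11,8) = (-11.0000,8.0000)
o1: d²=58 > ρ²=17 → inactive
o2: d²=197 > ρ²=17 → inactive
o3: d²=9 ≤ ρ²=17; F_rep = 9·(-3,0)/9² = (-0.3333,0.0000)
F = F_att + ΣF_rep = (-11.3333,8.0000)
Δp = p'−p = (-2.2667,1.6000); α = Δx/Fx = (-34/15) / (-34/3) = 1/5
check: Δy/Fy = (8/5) / (8) = 1/5 ✓

α = 1/5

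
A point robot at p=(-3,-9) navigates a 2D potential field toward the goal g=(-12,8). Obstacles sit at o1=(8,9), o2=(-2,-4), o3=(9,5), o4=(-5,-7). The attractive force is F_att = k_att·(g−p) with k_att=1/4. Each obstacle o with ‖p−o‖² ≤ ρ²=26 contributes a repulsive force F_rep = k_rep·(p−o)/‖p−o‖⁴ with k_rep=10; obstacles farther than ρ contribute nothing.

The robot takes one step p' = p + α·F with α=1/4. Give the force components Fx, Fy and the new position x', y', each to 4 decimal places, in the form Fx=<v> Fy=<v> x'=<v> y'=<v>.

F_att = 1/4·(g−p) = 1/4·(-9,17) = (-2.2500,4.2500)
o1: d²=445 > ρ²=26 → inactive
o2: d²=26 ≤ ρ²=26; F_rep = 10·(-1,-5)/26² = (-0.0148,-0.0740)
o3: d²=340 > ρ²=26 → inactive
o4: d²=8 ≤ ρ²=26; F_rep = 10·(2,-2)/8² = (0.3125,-0.3125)
F = F_att + ΣF_rep = (-1.9523,3.8635)
p' = p + 1/4·F = (-3.4881,-8.0341)

Fx=-1.9523 Fy=3.8635 x'=-3.4881 y'=-8.0341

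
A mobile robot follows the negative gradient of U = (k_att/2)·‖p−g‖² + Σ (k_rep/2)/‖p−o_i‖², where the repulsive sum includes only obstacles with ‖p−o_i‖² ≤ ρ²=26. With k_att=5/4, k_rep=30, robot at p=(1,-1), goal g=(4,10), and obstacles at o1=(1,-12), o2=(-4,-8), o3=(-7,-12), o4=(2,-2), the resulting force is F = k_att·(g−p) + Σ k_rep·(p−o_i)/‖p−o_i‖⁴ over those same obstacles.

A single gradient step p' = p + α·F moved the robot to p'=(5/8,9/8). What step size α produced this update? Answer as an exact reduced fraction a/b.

α = 1/10

F_att = 5/4·(g−p) = 5/4·(3,11) = (3.7500,13.7500)
o1: d²=121 > ρ²=26 → inactive
o2: d²=74 > ρ²=26 → inactive
o3: d²=185 > ρ²=26 → inactive
o4: d²=2 ≤ ρ²=26; F_rep = 30·(-1,1)/2² = (-7.5000,7.5000)
F = F_att + ΣF_rep = (-3.7500,21.2500)
Δp = p'−p = (-0.3750,2.1250); α = Δx/Fx = (-3/8) / (-15/4) = 1/10
check: Δy/Fy = (17/8) / (85/4) = 1/10 ✓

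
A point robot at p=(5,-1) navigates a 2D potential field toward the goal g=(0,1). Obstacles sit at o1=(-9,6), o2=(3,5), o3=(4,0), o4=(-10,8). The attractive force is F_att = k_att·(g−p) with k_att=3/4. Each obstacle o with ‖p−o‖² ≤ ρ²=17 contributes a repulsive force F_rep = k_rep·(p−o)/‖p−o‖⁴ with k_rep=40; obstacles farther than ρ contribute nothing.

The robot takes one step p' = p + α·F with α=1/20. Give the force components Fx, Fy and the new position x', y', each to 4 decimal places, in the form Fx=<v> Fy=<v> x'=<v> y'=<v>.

Fx=6.2500 Fy=-8.5000 x'=5.3125 y'=-1.4250

F_att = 3/4·(g−p) = 3/4·(-5,2) = (-3.7500,1.5000)
o1: d²=245 > ρ²=17 → inactive
o2: d²=40 > ρ²=17 → inactive
o3: d²=2 ≤ ρ²=17; F_rep = 40·(1,-1)/2² = (10.0000,-10.0000)
o4: d²=306 > ρ²=17 → inactive
F = F_att + ΣF_rep = (6.2500,-8.5000)
p' = p + 1/20·F = (5.3125,-1.4250)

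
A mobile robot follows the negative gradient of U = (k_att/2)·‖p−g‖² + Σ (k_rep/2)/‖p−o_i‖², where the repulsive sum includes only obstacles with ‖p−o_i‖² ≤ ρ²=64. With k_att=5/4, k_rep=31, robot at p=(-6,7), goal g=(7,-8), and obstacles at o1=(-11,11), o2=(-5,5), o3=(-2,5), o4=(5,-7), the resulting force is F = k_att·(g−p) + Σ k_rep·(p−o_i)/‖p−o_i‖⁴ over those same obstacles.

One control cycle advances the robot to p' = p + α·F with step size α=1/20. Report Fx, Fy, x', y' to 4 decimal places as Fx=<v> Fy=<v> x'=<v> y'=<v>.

F_att = 5/4·(g−p) = 5/4·(13,-15) = (16.2500,-18.7500)
o1: d²=41 ≤ ρ²=64; F_rep = 31·(5,-4)/41² = (0.0922,-0.0738)
o2: d²=5 ≤ ρ²=64; F_rep = 31·(-1,2)/5² = (-1.2400,2.4800)
o3: d²=20 ≤ ρ²=64; F_rep = 31·(-4,2)/20² = (-0.3100,0.1550)
o4: d²=317 > ρ²=64 → inactive
F = F_att + ΣF_rep = (14.7922,-16.1888)
p' = p + 1/20·F = (-5.2604,6.1906)

Fx=14.7922 Fy=-16.1888 x'=-5.2604 y'=6.1906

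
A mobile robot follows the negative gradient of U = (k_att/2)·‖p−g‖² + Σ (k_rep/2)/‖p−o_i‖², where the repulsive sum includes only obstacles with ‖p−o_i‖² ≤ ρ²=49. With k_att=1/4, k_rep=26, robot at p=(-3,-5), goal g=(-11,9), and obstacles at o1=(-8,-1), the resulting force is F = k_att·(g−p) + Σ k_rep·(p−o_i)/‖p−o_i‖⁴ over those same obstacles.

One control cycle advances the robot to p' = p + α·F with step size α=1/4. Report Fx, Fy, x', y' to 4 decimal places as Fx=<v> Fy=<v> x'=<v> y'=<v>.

F_att = 1/4·(g−p) = 1/4·(-8,14) = (-2.0000,3.5000)
o1: d²=41 ≤ ρ²=49; F_rep = 26·(5,-4)/41² = (0.0773,-0.0619)
F = F_att + ΣF_rep = (-1.9227,3.4381)
p' = p + 1/4·F = (-3.4807,-4.1405)

Fx=-1.9227 Fy=3.4381 x'=-3.4807 y'=-4.1405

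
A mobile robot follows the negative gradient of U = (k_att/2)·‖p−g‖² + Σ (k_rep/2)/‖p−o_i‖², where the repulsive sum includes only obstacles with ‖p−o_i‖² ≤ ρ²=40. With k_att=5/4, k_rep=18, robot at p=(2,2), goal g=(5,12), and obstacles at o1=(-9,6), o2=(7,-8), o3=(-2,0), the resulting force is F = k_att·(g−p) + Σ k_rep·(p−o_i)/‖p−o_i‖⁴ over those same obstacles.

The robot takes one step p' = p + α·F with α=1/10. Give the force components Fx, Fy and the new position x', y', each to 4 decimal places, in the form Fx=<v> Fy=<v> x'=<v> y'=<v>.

Fx=3.9300 Fy=12.5900 x'=2.3930 y'=3.2590

F_att = 5/4·(g−p) = 5/4·(3,10) = (3.7500,12.5000)
o1: d²=137 > ρ²=40 → inactive
o2: d²=125 > ρ²=40 → inactive
o3: d²=20 ≤ ρ²=40; F_rep = 18·(4,2)/20² = (0.1800,0.0900)
F = F_att + ΣF_rep = (3.9300,12.5900)
p' = p + 1/10·F = (2.3930,3.2590)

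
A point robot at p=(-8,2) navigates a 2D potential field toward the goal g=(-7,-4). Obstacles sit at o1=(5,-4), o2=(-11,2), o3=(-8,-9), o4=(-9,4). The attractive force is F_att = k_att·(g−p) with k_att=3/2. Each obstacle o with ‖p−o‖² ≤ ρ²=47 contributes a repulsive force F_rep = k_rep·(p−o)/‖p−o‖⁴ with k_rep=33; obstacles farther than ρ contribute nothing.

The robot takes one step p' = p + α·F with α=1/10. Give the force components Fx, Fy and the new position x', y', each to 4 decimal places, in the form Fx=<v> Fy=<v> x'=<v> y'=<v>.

Fx=4.0422 Fy=-11.6400 x'=-7.5958 y'=0.8360

F_att = 3/2·(g−p) = 3/2·(1,-6) = (1.5000,-9.0000)
o1: d²=205 > ρ²=47 → inactive
o2: d²=9 ≤ ρ²=47; F_rep = 33·(3,0)/9² = (1.2222,0.0000)
o3: d²=121 > ρ²=47 → inactive
o4: d²=5 ≤ ρ²=47; F_rep = 33·(1,-2)/5² = (1.3200,-2.6400)
F = F_att + ΣF_rep = (4.0422,-11.6400)
p' = p + 1/10·F = (-7.5958,0.8360)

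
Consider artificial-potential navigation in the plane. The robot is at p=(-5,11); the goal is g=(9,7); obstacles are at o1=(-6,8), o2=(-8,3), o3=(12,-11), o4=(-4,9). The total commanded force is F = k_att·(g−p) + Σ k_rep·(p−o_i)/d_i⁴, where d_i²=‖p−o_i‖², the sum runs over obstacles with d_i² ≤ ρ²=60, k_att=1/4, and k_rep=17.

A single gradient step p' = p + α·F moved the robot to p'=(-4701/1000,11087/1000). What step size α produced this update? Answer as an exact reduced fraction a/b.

F_att = 1/4·(g−p) = 1/4·(14,-4) = (3.5000,-1.0000)
o1: d²=10 ≤ ρ²=60; F_rep = 17·(1,3)/10² = (0.1700,0.5100)
o2: d²=73 > ρ²=60 → inactive
o3: d²=773 > ρ²=60 → inactive
o4: d²=5 ≤ ρ²=60; F_rep = 17·(-1,2)/5² = (-0.6800,1.3600)
F = F_att + ΣF_rep = (2.9900,0.8700)
Δp = p'−p = (0.2990,0.0870); α = Δx/Fx = (299/1000) / (299/100) = 1/10
check: Δy/Fy = (87/1000) / (87/100) = 1/10 ✓

α = 1/10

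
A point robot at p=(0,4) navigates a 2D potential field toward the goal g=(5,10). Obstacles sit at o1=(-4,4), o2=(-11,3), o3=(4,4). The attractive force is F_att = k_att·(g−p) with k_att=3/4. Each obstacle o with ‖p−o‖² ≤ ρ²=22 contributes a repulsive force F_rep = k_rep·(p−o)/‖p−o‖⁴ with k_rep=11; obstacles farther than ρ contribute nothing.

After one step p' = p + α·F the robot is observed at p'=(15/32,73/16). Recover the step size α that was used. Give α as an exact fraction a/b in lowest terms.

α = 1/8

F_att = 3/4·(g−p) = 3/4·(5,6) = (3.7500,4.5000)
o1: d²=16 ≤ ρ²=22; F_rep = 11·(4,0)/16² = (0.1719,0.0000)
o2: d²=122 > ρ²=22 → inactive
o3: d²=16 ≤ ρ²=22; F_rep = 11·(-4,0)/16² = (-0.1719,0.0000)
F = F_att + ΣF_rep = (3.7500,4.5000)
Δp = p'−p = (0.4688,0.5625); α = Δx/Fx = (15/32) / (15/4) = 1/8
check: Δy/Fy = (9/16) / (9/2) = 1/8 ✓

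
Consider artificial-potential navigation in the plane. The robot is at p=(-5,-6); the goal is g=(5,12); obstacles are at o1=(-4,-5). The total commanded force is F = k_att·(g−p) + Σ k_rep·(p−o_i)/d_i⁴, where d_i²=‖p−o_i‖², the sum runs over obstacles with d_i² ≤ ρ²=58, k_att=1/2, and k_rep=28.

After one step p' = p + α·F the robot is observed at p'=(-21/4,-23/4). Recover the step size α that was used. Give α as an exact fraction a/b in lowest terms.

α = 1/8

F_att = 1/2·(g−p) = 1/2·(10,18) = (5.0000,9.0000)
o1: d²=2 ≤ ρ²=58; F_rep = 28·(-1,-1)/2² = (-7.0000,-7.0000)
F = F_att + ΣF_rep = (-2.0000,2.0000)
Δp = p'−p = (-0.2500,0.2500); α = Δx/Fx = (-1/4) / (-2) = 1/8
check: Δy/Fy = (1/4) / (2) = 1/8 ✓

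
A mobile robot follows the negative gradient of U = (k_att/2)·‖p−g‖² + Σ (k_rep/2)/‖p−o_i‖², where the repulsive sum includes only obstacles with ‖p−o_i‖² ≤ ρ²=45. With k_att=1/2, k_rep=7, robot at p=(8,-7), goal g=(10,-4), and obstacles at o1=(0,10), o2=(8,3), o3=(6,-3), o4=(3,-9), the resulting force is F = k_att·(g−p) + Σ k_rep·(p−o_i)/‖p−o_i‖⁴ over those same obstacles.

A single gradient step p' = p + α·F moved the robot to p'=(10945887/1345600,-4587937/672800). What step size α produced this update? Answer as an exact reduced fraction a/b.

α = 1/8

F_att = 1/2·(g−p) = 1/2·(2,3) = (1.0000,1.5000)
o1: d²=353 > ρ²=45 → inactive
o2: d²=100 > ρ²=45 → inactive
o3: d²=20 ≤ ρ²=45; F_rep = 7·(2,-4)/20² = (0.0350,-0.0700)
o4: d²=29 ≤ ρ²=45; F_rep = 7·(5,2)/29² = (0.0416,0.0166)
F = F_att + ΣF_rep = (1.0766,1.4466)
Δp = p'−p = (0.1346,0.1808); α = Δx/Fx = (181087/1345600) / (181087/168200) = 1/8
check: Δy/Fy = (121663/672800) / (121663/84100) = 1/8 ✓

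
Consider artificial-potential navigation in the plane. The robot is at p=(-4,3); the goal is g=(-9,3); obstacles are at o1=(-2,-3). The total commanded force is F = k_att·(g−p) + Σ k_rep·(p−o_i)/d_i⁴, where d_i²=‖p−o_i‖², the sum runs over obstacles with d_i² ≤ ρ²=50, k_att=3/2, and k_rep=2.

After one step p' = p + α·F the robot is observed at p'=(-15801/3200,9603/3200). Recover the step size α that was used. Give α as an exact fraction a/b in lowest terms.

F_att = 3/2·(g−p) = 3/2·(-5,0) = (-7.5000,0.0000)
o1: d²=40 ≤ ρ²=50; F_rep = 2·(-2,6)/40² = (-0.0025,0.0075)
F = F_att + ΣF_rep = (-7.5025,0.0075)
Δp = p'−p = (-0.9378,0.0009); α = Δx/Fx = (-3001/3200) / (-3001/400) = 1/8
check: Δy/Fy = (3/3200) / (3/400) = 1/8 ✓

α = 1/8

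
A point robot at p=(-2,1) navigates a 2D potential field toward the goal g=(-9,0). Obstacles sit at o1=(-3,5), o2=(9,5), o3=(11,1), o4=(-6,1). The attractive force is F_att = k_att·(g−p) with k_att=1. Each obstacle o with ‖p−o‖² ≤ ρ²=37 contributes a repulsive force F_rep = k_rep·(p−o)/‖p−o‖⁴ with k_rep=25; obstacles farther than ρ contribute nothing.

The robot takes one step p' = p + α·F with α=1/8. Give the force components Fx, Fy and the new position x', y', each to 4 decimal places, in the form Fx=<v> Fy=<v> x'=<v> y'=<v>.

F_att = 1·(g−p) = 1·(-7,-1) = (-7.0000,-1.0000)
o1: d²=17 ≤ ρ²=37; F_rep = 25·(1,-4)/17² = (0.0865,-0.3460)
o2: d²=137 > ρ²=37 → inactive
o3: d²=169 > ρ²=37 → inactive
o4: d²=16 ≤ ρ²=37; F_rep = 25·(4,0)/16² = (0.3906,0.0000)
F = F_att + ΣF_rep = (-6.5229,-1.3460)
p' = p + 1/8·F = (-2.8154,0.8317)

Fx=-6.5229 Fy=-1.3460 x'=-2.8154 y'=0.8317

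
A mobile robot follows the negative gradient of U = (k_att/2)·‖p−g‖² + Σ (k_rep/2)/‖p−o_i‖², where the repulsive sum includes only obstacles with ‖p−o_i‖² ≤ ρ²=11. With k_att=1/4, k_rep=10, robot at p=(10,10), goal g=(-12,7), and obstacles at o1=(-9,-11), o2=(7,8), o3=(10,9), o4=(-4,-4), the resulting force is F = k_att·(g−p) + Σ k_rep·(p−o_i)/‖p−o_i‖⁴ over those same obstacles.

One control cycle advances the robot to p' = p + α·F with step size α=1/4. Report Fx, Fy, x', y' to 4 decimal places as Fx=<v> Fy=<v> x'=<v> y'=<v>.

F_att = 1/4·(g−p) = 1/4·(-22,-3) = (-5.5000,-0.7500)
o1: d²=802 > ρ²=11 → inactive
o2: d²=13 > ρ²=11 → inactive
o3: d²=1 ≤ ρ²=11; F_rep = 10·(0,1)/1² = (0.0000,10.0000)
o4: d²=392 > ρ²=11 → inactive
F = F_att + ΣF_rep = (-5.5000,9.2500)
p' = p + 1/4·F = (8.6250,12.3125)

Fx=-5.5000 Fy=9.2500 x'=8.6250 y'=12.3125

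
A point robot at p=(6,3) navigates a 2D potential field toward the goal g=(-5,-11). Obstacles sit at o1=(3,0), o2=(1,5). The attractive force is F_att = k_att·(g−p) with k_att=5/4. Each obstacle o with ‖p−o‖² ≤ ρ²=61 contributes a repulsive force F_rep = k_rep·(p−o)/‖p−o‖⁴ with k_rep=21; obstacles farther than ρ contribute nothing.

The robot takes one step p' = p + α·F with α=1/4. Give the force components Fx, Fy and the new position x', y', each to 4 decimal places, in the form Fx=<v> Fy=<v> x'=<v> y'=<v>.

F_att = 5/4·(g−p) = 5/4·(-11,-14) = (-13.7500,-17.5000)
o1: d²=18 ≤ ρ²=61; F_rep = 21·(3,3)/18² = (0.1944,0.1944)
o2: d²=29 ≤ ρ²=61; F_rep = 21·(5,-2)/29² = (0.1249,-0.0499)
F = F_att + ΣF_rep = (-13.4307,-17.3555)
p' = p + 1/4·F = (2.6423,-1.3389)

Fx=-13.4307 Fy=-17.3555 x'=2.6423 y'=-1.3389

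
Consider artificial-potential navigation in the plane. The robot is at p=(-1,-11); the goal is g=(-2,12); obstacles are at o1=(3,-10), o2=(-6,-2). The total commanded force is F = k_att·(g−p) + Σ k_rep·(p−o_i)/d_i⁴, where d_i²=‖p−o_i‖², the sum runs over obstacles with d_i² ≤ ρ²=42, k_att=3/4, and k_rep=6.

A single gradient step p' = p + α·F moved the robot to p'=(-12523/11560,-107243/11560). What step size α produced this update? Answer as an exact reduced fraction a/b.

α = 1/10

F_att = 3/4·(g−p) = 3/4·(-1,23) = (-0.7500,17.2500)
o1: d²=17 ≤ ρ²=42; F_rep = 6·(-4,-1)/17² = (-0.0830,-0.0208)
o2: d²=106 > ρ²=42 → inactive
F = F_att + ΣF_rep = (-0.8330,17.2292)
Δp = p'−p = (-0.0833,1.7229); α = Δx/Fx = (-963/11560) / (-963/1156) = 1/10
check: Δy/Fy = (19917/11560) / (19917/1156) = 1/10 ✓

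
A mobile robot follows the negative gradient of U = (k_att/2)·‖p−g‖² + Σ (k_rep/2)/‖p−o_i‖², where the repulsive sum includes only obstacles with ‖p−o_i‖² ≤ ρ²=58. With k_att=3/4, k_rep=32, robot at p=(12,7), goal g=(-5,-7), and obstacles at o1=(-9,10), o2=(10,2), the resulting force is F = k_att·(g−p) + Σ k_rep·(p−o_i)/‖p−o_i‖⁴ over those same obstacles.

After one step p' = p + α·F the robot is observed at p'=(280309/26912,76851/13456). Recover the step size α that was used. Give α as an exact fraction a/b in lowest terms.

α = 1/8

F_att = 3/4·(g−p) = 3/4·(-17,-14) = (-12.7500,-10.5000)
o1: d²=450 > ρ²=58 → inactive
o2: d²=29 ≤ ρ²=58; F_rep = 32·(2,5)/29² = (0.0761,0.1902)
F = F_att + ΣF_rep = (-12.6739,-10.3098)
Δp = p'−p = (-1.5842,-1.2887); α = Δx/Fx = (-42635/26912) / (-42635/3364) = 1/8
check: Δy/Fy = (-17341/13456) / (-17341/1682) = 1/8 ✓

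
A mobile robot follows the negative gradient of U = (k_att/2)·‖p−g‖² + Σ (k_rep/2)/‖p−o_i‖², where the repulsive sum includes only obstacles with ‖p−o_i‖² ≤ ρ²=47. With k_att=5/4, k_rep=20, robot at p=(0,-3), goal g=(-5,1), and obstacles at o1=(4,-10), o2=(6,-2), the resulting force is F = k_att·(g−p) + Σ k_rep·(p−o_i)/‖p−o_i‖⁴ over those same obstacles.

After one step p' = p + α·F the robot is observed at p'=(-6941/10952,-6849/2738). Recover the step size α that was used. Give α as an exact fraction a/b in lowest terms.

α = 1/10

F_att = 5/4·(g−p) = 5/4·(-5,4) = (-6.2500,5.0000)
o1: d²=65 > ρ²=47 → inactive
o2: d²=37 ≤ ρ²=47; F_rep = 20·(-6,-1)/37² = (-0.0877,-0.0146)
F = F_att + ΣF_rep = (-6.3377,4.9854)
Δp = p'−p = (-0.6338,0.4985); α = Δx/Fx = (-6941/10952) / (-34705/5476) = 1/10
check: Δy/Fy = (1365/2738) / (6825/1369) = 1/10 ✓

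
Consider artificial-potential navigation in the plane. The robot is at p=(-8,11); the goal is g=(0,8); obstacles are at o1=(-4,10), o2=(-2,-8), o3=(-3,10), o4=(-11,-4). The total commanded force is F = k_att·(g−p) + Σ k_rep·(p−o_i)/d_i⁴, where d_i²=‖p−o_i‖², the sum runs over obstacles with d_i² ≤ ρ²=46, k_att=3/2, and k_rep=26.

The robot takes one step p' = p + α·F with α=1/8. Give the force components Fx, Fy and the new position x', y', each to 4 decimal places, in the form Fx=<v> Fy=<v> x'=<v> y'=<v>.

F_att = 3/2·(g−p) = 3/2·(8,-3) = (12.0000,-4.5000)
o1: d²=17 ≤ ρ²=46; F_rep = 26·(-4,1)/17² = (-0.3599,0.0900)
o2: d²=397 > ρ²=46 → inactive
o3: d²=26 ≤ ρ²=46; F_rep = 26·(-5,1)/26² = (-0.1923,0.0385)
o4: d²=234 > ρ²=46 → inactive
F = F_att + ΣF_rep = (11.4478,-4.3716)
p' = p + 1/8·F = (-6.5690,10.4536)

Fx=11.4478 Fy=-4.3716 x'=-6.5690 y'=10.4536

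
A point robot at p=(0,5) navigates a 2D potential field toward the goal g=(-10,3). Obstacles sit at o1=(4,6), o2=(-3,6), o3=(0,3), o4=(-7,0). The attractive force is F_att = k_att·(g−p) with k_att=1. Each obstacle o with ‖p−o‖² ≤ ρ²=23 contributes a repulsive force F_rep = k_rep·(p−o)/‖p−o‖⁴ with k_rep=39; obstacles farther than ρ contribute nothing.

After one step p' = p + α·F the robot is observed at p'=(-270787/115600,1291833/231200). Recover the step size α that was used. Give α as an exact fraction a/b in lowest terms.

α = 1/4

F_att = 1·(g−p) = 1·(-10,-2) = (-10.0000,-2.0000)
o1: d²=17 ≤ ρ²=23; F_rep = 39·(-4,-1)/17² = (-0.5398,-0.1349)
o2: d²=10 ≤ ρ²=23; F_rep = 39·(3,-1)/10² = (1.1700,-0.3900)
o3: d²=4 ≤ ρ²=23; F_rep = 39·(0,2)/4² = (0.0000,4.8750)
o4: d²=74 > ρ²=23 → inactive
F = F_att + ΣF_rep = (-9.3698,2.3501)
Δp = p'−p = (-2.3424,0.5875); α = Δx/Fx = (-270787/115600) / (-270787/28900) = 1/4
check: Δy/Fy = (135833/231200) / (135833/57800) = 1/4 ✓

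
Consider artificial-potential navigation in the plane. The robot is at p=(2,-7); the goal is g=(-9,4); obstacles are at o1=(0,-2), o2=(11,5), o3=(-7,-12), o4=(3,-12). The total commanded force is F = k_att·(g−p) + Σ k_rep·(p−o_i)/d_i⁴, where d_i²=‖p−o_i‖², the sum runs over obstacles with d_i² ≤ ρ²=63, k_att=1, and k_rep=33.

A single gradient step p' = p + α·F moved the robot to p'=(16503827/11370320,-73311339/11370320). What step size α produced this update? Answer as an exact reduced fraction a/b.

F_att = 1·(g−p) = 1·(-11,11) = (-11.0000,11.0000)
o1: d²=29 ≤ ρ²=63; F_rep = 33·(2,-5)/29² = (0.0785,-0.1962)
o2: d²=225 > ρ²=63 → inactive
o3: d²=106 > ρ²=63 → inactive
o4: d²=26 ≤ ρ²=63; F_rep = 33·(-1,5)/26² = (-0.0488,0.2441)
F = F_att + ΣF_rep = (-10.9703,11.0479)
Δp = p'−p = (-0.5485,0.5524); α = Δx/Fx = (-6236813/11370320) / (-6236813/568516) = 1/20
check: Δy/Fy = (6280901/11370320) / (6280901/568516) = 1/20 ✓

α = 1/20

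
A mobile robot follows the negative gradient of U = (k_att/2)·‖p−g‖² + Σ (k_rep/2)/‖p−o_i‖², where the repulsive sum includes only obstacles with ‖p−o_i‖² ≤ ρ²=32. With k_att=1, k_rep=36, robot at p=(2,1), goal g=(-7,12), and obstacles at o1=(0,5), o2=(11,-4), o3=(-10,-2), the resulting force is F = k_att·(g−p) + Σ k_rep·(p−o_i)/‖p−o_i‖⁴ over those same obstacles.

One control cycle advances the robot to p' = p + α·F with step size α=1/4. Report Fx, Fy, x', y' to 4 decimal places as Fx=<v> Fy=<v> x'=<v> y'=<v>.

F_att = 1·(g−p) = 1·(-9,11) = (-9.0000,11.0000)
o1: d²=20 ≤ ρ²=32; F_rep = 36·(2,-4)/20² = (0.1800,-0.3600)
o2: d²=106 > ρ²=32 → inactive
o3: d²=153 > ρ²=32 → inactive
F = F_att + ΣF_rep = (-8.8200,10.6400)
p' = p + 1/4·F = (-0.2050,3.6600)

Fx=-8.8200 Fy=10.6400 x'=-0.2050 y'=3.6600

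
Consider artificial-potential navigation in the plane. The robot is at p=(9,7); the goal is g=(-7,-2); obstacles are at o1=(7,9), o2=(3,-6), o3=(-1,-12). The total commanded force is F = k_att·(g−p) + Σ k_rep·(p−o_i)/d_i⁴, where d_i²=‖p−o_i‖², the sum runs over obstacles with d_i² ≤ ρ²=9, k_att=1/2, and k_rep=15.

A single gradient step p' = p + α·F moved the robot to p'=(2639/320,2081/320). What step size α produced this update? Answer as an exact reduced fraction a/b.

α = 1/10

F_att = 1/2·(g−p) = 1/2·(-16,-9) = (-8.0000,-4.5000)
o1: d²=8 ≤ ρ²=9; F_rep = 15·(2,-2)/8² = (0.4688,-0.4688)
o2: d²=205 > ρ²=9 → inactive
o3: d²=461 > ρ²=9 → inactive
F = F_att + ΣF_rep = (-7.5312,-4.9688)
Δp = p'−p = (-0.7531,-0.4969); α = Δx/Fx = (-241/320) / (-241/32) = 1/10
check: Δy/Fy = (-159/320) / (-159/32) = 1/10 ✓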